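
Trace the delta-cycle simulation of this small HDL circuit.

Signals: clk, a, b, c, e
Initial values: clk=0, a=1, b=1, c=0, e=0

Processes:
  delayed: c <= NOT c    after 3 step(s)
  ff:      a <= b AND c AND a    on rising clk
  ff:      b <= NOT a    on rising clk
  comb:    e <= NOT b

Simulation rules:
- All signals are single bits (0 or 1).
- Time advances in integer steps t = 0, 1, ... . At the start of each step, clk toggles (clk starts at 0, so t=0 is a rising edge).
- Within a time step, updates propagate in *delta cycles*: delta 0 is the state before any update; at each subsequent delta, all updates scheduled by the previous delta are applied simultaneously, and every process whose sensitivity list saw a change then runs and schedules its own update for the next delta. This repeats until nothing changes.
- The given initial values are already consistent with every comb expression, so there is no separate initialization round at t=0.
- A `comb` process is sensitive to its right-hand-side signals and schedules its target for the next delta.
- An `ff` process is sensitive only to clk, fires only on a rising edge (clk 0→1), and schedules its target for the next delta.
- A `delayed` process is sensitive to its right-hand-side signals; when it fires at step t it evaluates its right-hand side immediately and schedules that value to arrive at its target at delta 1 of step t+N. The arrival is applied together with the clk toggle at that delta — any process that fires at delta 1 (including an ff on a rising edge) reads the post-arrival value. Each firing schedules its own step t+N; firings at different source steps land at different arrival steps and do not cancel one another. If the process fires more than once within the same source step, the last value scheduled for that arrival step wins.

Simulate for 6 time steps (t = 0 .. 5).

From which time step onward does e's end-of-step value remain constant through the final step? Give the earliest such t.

2

t=0 Δ0: clk=0 e=0 a=1 c=0 b=1
  Δ1: clk:0→1
  Δ2: a:1→0, b:1→0
  Δ3: e:0→1
  (3Δ to stable)
t=1 Δ0: clk=1 e=1 a=0 c=0 b=0
  Δ1: clk:1→0
  (1Δ to stable)
t=2 Δ0: clk=0 e=1 a=0 c=0 b=0
  Δ1: clk:0→1
  Δ2: b:0→1
  Δ3: e:1→0
  (3Δ to stable)
t=3 Δ0: clk=1 e=0 a=0 c=0 b=1
  Δ1: clk:1→0
  (1Δ to stable)
t=4 Δ0: clk=0 e=0 a=0 c=0 b=1
  Δ1: clk:0→1
  (1Δ to stable)
t=5 Δ0: clk=1 e=0 a=0 c=0 b=1
  Δ1: clk:1→0
  (1Δ to stable)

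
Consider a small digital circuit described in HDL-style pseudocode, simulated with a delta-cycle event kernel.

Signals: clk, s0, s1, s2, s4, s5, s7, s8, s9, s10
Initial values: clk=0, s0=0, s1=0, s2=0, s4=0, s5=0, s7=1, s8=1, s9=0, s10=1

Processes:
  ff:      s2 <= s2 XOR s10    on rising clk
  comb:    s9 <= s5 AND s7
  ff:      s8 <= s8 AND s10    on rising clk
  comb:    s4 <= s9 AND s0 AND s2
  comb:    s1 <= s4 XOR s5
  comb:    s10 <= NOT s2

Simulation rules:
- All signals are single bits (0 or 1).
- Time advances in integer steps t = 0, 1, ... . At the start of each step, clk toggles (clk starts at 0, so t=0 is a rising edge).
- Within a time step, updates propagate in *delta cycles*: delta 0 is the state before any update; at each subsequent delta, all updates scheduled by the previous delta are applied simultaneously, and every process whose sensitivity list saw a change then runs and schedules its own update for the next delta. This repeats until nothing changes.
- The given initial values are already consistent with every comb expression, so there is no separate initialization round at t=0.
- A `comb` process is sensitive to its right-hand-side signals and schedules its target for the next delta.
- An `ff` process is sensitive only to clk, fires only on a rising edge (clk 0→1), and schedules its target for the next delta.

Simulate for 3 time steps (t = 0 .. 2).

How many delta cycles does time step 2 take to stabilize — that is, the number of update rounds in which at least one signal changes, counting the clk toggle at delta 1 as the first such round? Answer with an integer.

t0.Δ0 s0=0 s10=1 s9=0 s2=0 s1=0 s5=0 s8=1 clk=0 s4=0 s7=1
t0.Δ1 s0=0 s10=1 s9=0 s2=0 s1=0 s5=0 s8=1 clk=1 s4=0 s7=1
t0.Δ2 s0=0 s10=1 s9=0 s2=1 s1=0 s5=0 s8=1 clk=1 s4=0 s7=1
t0.Δ3 s0=0 s10=0 s9=0 s2=1 s1=0 s5=0 s8=1 clk=1 s4=0 s7=1
t1.Δ0 s0=0 s10=0 s9=0 s2=1 s1=0 s5=0 s8=1 clk=1 s4=0 s7=1
t1.Δ1 s0=0 s10=0 s9=0 s2=1 s1=0 s5=0 s8=1 clk=0 s4=0 s7=1
t2.Δ0 s0=0 s10=0 s9=0 s2=1 s1=0 s5=0 s8=1 clk=0 s4=0 s7=1
t2.Δ1 s0=0 s10=0 s9=0 s2=1 s1=0 s5=0 s8=1 clk=1 s4=0 s7=1
t2.Δ2 s0=0 s10=0 s9=0 s2=1 s1=0 s5=0 s8=0 clk=1 s4=0 s7=1

2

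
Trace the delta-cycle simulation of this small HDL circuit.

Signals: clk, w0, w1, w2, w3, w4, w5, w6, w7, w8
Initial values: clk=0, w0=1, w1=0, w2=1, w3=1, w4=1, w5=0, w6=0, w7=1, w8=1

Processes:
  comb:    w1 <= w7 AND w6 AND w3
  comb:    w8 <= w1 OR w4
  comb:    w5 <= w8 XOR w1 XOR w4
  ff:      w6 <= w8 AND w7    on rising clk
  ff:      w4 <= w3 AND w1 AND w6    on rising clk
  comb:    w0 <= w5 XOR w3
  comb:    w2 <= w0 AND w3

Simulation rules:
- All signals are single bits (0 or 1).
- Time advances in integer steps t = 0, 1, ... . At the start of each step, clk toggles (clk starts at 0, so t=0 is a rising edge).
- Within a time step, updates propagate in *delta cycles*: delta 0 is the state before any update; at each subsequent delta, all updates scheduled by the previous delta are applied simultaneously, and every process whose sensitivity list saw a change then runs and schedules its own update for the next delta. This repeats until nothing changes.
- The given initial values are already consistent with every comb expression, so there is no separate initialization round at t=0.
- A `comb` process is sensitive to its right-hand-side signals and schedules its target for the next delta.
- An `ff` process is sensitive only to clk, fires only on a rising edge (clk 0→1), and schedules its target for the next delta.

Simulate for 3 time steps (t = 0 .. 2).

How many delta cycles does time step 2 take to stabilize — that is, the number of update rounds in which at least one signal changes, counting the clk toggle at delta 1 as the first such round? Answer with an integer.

5

[bits: w3,w6,w2,clk,w7,w5,w8,w1,w4,w0]
t=0: Δ0=1010101011 Δ1=1011101011 Δ2=1111101001 Δ3=1111110101 Δ4=1111111100 Δ5=1101101100 Δ6=1101101101 Δ7=1111101101 | 7Δ
t=1: Δ0=1111101101 Δ1=1110101101 | 1Δ
t=2: Δ0=1110101101 Δ1=1111101101 Δ2=1111101111 Δ3=1111111111 Δ4=1111111110 Δ5=1101111110 | 5Δ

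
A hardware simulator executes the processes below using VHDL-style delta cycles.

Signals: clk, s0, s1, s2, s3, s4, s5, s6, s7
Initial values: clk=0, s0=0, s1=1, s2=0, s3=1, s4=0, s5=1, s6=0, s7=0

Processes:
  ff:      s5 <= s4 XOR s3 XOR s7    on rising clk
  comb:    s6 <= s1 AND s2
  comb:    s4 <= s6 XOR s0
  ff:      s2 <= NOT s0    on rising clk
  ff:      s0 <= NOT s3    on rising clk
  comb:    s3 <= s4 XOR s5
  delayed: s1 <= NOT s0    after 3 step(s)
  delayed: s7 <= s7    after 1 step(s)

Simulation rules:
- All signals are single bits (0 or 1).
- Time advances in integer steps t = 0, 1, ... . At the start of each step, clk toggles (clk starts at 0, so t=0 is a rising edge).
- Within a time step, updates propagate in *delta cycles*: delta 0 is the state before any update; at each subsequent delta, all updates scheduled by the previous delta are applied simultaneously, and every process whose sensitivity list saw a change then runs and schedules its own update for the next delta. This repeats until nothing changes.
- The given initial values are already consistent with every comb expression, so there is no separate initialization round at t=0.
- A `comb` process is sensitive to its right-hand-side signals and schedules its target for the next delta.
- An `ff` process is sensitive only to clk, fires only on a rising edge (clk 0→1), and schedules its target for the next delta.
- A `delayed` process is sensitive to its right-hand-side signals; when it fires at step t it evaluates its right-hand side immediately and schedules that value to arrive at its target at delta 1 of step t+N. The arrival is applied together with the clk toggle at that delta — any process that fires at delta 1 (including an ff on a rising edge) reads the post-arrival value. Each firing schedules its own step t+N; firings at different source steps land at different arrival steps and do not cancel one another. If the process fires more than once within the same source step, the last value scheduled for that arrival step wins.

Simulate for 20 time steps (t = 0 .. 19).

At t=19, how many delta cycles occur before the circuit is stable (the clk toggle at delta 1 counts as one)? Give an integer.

4

t=0 Δ0: clk=0 s1=1 s2=0 s0=0 s4=0 s3=1 s6=0 s7=0 s5=1
  Δ1: clk:0→1
  Δ2: s2:0→1
  Δ3: s6:0→1
  Δ4: s4:0→1
  Δ5: s3:1→0
  (5Δ to stable)
t=1 Δ0: clk=1 s1=1 s2=1 s0=0 s4=1 s3=0 s6=1 s7=0 s5=1
  Δ1: clk:1→0
  (1Δ to stable)
t=2 Δ0: clk=0 s1=1 s2=1 s0=0 s4=1 s3=0 s6=1 s7=0 s5=1
  Δ1: clk:0→1
  Δ2: s0:0→1
  Δ3: s4:1→0
  Δ4: s3:0→1
  (4Δ to stable)
t=3 Δ0: clk=1 s1=1 s2=1 s0=1 s4=0 s3=1 s6=1 s7=0 s5=1
  Δ1: clk:1→0
  (1Δ to stable)
t=4 Δ0: clk=0 s1=1 s2=1 s0=1 s4=0 s3=1 s6=1 s7=0 s5=1
  Δ1: clk:0→1
  Δ2: s2:1→0, s0:1→0
  Δ3: s4:0→1, s6:1→0
  Δ4: s4:1→0, s3:1→0
  Δ5: s3:0→1
  (5Δ to stable)
t=5 Δ0: clk=1 s1=1 s2=0 s0=0 s4=0 s3=1 s6=0 s7=0 s5=1
  Δ1: clk:1→0, s1:1→0
  (1Δ to stable)
t=6 Δ0: clk=0 s1=0 s2=0 s0=0 s4=0 s3=1 s6=0 s7=0 s5=1
  Δ1: clk:0→1
  Δ2: s2:0→1
  (2Δ to stable)
t=7 Δ0: clk=1 s1=0 s2=1 s0=0 s4=0 s3=1 s6=0 s7=0 s5=1
  Δ1: clk:1→0, s1:0→1
  Δ2: s6:0→1
  Δ3: s4:0→1
  Δ4: s3:1→0
  (4Δ to stable)
t=8 Δ0: clk=0 s1=1 s2=1 s0=0 s4=1 s3=0 s6=1 s7=0 s5=1
  Δ1: clk:0→1
  Δ2: s0:0→1
  Δ3: s4:1→0
  Δ4: s3:0→1
  (4Δ to stable)
t=9 Δ0: clk=1 s1=1 s2=1 s0=1 s4=0 s3=1 s6=1 s7=0 s5=1
  Δ1: clk:1→0
  (1Δ to stable)
t=10 Δ0: clk=0 s1=1 s2=1 s0=1 s4=0 s3=1 s6=1 s7=0 s5=1
  Δ1: clk:0→1
  Δ2: s2:1→0, s0:1→0
  Δ3: s4:0→1, s6:1→0
  Δ4: s4:1→0, s3:1→0
  Δ5: s3:0→1
  (5Δ to stable)
t=11 Δ0: clk=1 s1=1 s2=0 s0=0 s4=0 s3=1 s6=0 s7=0 s5=1
  Δ1: clk:1→0, s1:1→0
  (1Δ to stable)
t=12 Δ0: clk=0 s1=0 s2=0 s0=0 s4=0 s3=1 s6=0 s7=0 s5=1
  Δ1: clk:0→1
  Δ2: s2:0→1
  (2Δ to stable)
t=13 Δ0: clk=1 s1=0 s2=1 s0=0 s4=0 s3=1 s6=0 s7=0 s5=1
  Δ1: clk:1→0, s1:0→1
  Δ2: s6:0→1
  Δ3: s4:0→1
  Δ4: s3:1→0
  (4Δ to stable)
t=14 Δ0: clk=0 s1=1 s2=1 s0=0 s4=1 s3=0 s6=1 s7=0 s5=1
  Δ1: clk:0→1
  Δ2: s0:0→1
  Δ3: s4:1→0
  Δ4: s3:0→1
  (4Δ to stable)
t=15 Δ0: clk=1 s1=1 s2=1 s0=1 s4=0 s3=1 s6=1 s7=0 s5=1
  Δ1: clk:1→0
  (1Δ to stable)
t=16 Δ0: clk=0 s1=1 s2=1 s0=1 s4=0 s3=1 s6=1 s7=0 s5=1
  Δ1: clk:0→1
  Δ2: s2:1→0, s0:1→0
  Δ3: s4:0→1, s6:1→0
  Δ4: s4:1→0, s3:1→0
  Δ5: s3:0→1
  (5Δ to stable)
t=17 Δ0: clk=1 s1=1 s2=0 s0=0 s4=0 s3=1 s6=0 s7=0 s5=1
  Δ1: clk:1→0, s1:1→0
  (1Δ to stable)
t=18 Δ0: clk=0 s1=0 s2=0 s0=0 s4=0 s3=1 s6=0 s7=0 s5=1
  Δ1: clk:0→1
  Δ2: s2:0→1
  (2Δ to stable)
t=19 Δ0: clk=1 s1=0 s2=1 s0=0 s4=0 s3=1 s6=0 s7=0 s5=1
  Δ1: clk:1→0, s1:0→1
  Δ2: s6:0→1
  Δ3: s4:0→1
  Δ4: s3:1→0
  (4Δ to stable)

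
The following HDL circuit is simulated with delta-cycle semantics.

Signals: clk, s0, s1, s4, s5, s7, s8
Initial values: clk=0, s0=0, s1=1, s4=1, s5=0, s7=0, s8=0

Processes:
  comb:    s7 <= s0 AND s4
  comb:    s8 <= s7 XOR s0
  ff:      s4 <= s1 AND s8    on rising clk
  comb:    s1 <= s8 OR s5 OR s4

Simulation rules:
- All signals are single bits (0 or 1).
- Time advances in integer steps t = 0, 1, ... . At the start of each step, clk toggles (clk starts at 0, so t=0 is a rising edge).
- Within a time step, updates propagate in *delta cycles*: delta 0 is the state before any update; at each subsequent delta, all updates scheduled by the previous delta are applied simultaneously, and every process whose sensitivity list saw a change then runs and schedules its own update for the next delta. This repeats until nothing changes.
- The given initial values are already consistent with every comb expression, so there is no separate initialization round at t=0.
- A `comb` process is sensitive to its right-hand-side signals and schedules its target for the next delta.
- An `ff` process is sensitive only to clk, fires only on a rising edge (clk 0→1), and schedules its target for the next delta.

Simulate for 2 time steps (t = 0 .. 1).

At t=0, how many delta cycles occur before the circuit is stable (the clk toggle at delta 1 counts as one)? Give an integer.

3

t0.Δ0 s8=0 s4=1 clk=0 s0=0 s5=0 s1=1 s7=0
t0.Δ1 s8=0 s4=1 clk=1 s0=0 s5=0 s1=1 s7=0
t0.Δ2 s8=0 s4=0 clk=1 s0=0 s5=0 s1=1 s7=0
t0.Δ3 s8=0 s4=0 clk=1 s0=0 s5=0 s1=0 s7=0
t1.Δ0 s8=0 s4=0 clk=1 s0=0 s5=0 s1=0 s7=0
t1.Δ1 s8=0 s4=0 clk=0 s0=0 s5=0 s1=0 s7=0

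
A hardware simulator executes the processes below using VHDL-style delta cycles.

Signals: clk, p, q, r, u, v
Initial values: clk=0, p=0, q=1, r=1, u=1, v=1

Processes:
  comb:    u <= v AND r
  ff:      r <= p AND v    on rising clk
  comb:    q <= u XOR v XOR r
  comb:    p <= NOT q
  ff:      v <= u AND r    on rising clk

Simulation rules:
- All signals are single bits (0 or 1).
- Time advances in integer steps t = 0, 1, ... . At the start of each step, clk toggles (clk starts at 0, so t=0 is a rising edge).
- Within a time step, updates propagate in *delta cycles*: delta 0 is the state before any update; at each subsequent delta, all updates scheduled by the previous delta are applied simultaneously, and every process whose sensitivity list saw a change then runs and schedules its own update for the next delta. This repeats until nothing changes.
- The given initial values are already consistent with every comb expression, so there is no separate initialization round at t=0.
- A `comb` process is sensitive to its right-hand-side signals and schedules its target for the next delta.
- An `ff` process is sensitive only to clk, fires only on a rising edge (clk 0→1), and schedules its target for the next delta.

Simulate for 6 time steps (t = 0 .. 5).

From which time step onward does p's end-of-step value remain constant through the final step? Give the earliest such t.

[bits: v,r,p,u,q,clk]
t=0: Δ0=110110 Δ1=110111 Δ2=100111 Δ3=100001 Δ4=101011 Δ5=100011 | 5Δ
t=1: Δ0=100011 Δ1=100010 | 1Δ
t=2: Δ0=100010 Δ1=100011 Δ2=000011 Δ3=000001 Δ4=001001 | 4Δ
t=3: Δ0=001001 Δ1=001000 | 1Δ
t=4: Δ0=001000 Δ1=001001 | 1Δ
t=5: Δ0=001001 Δ1=001000 | 1Δ

2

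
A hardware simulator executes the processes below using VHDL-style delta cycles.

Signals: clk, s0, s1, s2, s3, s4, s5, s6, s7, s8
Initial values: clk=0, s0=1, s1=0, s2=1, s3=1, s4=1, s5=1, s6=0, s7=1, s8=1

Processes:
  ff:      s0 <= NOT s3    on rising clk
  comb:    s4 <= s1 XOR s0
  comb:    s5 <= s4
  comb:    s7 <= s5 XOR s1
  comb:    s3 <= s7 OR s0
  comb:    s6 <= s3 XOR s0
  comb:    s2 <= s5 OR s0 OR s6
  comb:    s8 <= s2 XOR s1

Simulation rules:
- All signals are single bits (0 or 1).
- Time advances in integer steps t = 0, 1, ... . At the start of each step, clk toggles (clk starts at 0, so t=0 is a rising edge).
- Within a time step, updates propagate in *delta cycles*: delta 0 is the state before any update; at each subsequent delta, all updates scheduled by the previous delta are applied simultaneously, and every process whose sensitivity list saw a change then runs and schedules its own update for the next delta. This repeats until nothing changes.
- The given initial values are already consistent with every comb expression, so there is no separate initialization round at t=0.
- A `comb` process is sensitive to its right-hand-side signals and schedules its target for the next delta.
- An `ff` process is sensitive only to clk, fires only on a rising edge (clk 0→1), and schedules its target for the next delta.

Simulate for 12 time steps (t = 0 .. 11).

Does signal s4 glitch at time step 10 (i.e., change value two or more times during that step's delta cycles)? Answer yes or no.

no

[bits: s3,s0,clk,s7,s5,s4,s2,s1,s8,s6]
t=0: Δ0=1101111010 Δ1=1111111010 Δ2=1011111010 Δ3=1011101011 Δ4=1011001011 Δ5=1010001011 Δ6=0010001011 Δ7=0010001010 Δ8=0010000010 Δ9=0010000000 | 9Δ
t=1: Δ0=0010000000 Δ1=0000000000 | 1Δ
t=2: Δ0=0000000000 Δ1=0010000000 Δ2=0110000000 Δ3=1110011001 Δ4=1110111010 Δ5=1111111010 | 5Δ
t=3: Δ0=1111111010 Δ1=1101111010 | 1Δ
t=4: Δ0=1101111010 Δ1=1111111010 Δ2=1011111010 Δ3=1011101011 Δ4=1011001011 Δ5=1010001011 Δ6=0010001011 Δ7=0010001010 Δ8=0010000010 Δ9=0010000000 | 9Δ
t=5: Δ0=0010000000 Δ1=0000000000 | 1Δ
t=6: Δ0=0000000000 Δ1=0010000000 Δ2=0110000000 Δ3=1110011001 Δ4=1110111010 Δ5=1111111010 | 5Δ
t=7: Δ0=1111111010 Δ1=1101111010 | 1Δ
t=8: Δ0=1101111010 Δ1=1111111010 Δ2=1011111010 Δ3=1011101011 Δ4=1011001011 Δ5=1010001011 Δ6=0010001011 Δ7=0010001010 Δ8=0010000010 Δ9=0010000000 | 9Δ
t=9: Δ0=0010000000 Δ1=0000000000 | 1Δ
t=10: Δ0=0000000000 Δ1=0010000000 Δ2=0110000000 Δ3=1110011001 Δ4=1110111010 Δ5=1111111010 | 5Δ
t=11: Δ0=1111111010 Δ1=1101111010 | 1Δ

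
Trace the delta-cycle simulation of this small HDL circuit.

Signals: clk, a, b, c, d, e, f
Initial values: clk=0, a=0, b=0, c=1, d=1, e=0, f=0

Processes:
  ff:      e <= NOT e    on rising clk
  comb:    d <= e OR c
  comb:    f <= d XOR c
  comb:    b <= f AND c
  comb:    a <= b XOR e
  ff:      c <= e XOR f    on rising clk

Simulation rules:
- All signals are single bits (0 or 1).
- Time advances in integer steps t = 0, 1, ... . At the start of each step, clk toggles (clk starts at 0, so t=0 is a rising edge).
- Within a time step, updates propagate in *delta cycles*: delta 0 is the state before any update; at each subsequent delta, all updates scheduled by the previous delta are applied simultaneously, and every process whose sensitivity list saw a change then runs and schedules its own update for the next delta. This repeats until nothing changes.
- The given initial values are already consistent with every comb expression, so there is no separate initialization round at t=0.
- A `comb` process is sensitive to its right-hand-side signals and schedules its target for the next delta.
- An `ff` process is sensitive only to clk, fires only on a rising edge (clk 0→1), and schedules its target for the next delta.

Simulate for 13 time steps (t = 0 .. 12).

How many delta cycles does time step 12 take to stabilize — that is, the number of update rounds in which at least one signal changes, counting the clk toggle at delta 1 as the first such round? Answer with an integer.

t0.Δ0 a=0 d=1 c=1 f=0 clk=0 e=0 b=0
t0.Δ1 a=0 d=1 c=1 f=0 clk=1 e=0 b=0
t0.Δ2 a=0 d=1 c=0 f=0 clk=1 e=1 b=0
t0.Δ3 a=1 d=1 c=0 f=1 clk=1 e=1 b=0
t1.Δ0 a=1 d=1 c=0 f=1 clk=1 e=1 b=0
t1.Δ1 a=1 d=1 c=0 f=1 clk=0 e=1 b=0
t2.Δ0 a=1 d=1 c=0 f=1 clk=0 e=1 b=0
t2.Δ1 a=1 d=1 c=0 f=1 clk=1 e=1 b=0
t2.Δ2 a=1 d=1 c=0 f=1 clk=1 e=0 b=0
t2.Δ3 a=0 d=0 c=0 f=1 clk=1 e=0 b=0
t2.Δ4 a=0 d=0 c=0 f=0 clk=1 e=0 b=0
t3.Δ0 a=0 d=0 c=0 f=0 clk=1 e=0 b=0
t3.Δ1 a=0 d=0 c=0 f=0 clk=0 e=0 b=0
t4.Δ0 a=0 d=0 c=0 f=0 clk=0 e=0 b=0
t4.Δ1 a=0 d=0 c=0 f=0 clk=1 e=0 b=0
t4.Δ2 a=0 d=0 c=0 f=0 clk=1 e=1 b=0
t4.Δ3 a=1 d=1 c=0 f=0 clk=1 e=1 b=0
t4.Δ4 a=1 d=1 c=0 f=1 clk=1 e=1 b=0
t5.Δ0 a=1 d=1 c=0 f=1 clk=1 e=1 b=0
t5.Δ1 a=1 d=1 c=0 f=1 clk=0 e=1 b=0
t6.Δ0 a=1 d=1 c=0 f=1 clk=0 e=1 b=0
t6.Δ1 a=1 d=1 c=0 f=1 clk=1 e=1 b=0
t6.Δ2 a=1 d=1 c=0 f=1 clk=1 e=0 b=0
t6.Δ3 a=0 d=0 c=0 f=1 clk=1 e=0 b=0
t6.Δ4 a=0 d=0 c=0 f=0 clk=1 e=0 b=0
t7.Δ0 a=0 d=0 c=0 f=0 clk=1 e=0 b=0
t7.Δ1 a=0 d=0 c=0 f=0 clk=0 e=0 b=0
t8.Δ0 a=0 d=0 c=0 f=0 clk=0 e=0 b=0
t8.Δ1 a=0 d=0 c=0 f=0 clk=1 e=0 b=0
t8.Δ2 a=0 d=0 c=0 f=0 clk=1 e=1 b=0
t8.Δ3 a=1 d=1 c=0 f=0 clk=1 e=1 b=0
t8.Δ4 a=1 d=1 c=0 f=1 clk=1 e=1 b=0
t9.Δ0 a=1 d=1 c=0 f=1 clk=1 e=1 b=0
t9.Δ1 a=1 d=1 c=0 f=1 clk=0 e=1 b=0
t10.Δ0 a=1 d=1 c=0 f=1 clk=0 e=1 b=0
t10.Δ1 a=1 d=1 c=0 f=1 clk=1 e=1 b=0
t10.Δ2 a=1 d=1 c=0 f=1 clk=1 e=0 b=0
t10.Δ3 a=0 d=0 c=0 f=1 clk=1 e=0 b=0
t10.Δ4 a=0 d=0 c=0 f=0 clk=1 e=0 b=0
t11.Δ0 a=0 d=0 c=0 f=0 clk=1 e=0 b=0
t11.Δ1 a=0 d=0 c=0 f=0 clk=0 e=0 b=0
t12.Δ0 a=0 d=0 c=0 f=0 clk=0 e=0 b=0
t12.Δ1 a=0 d=0 c=0 f=0 clk=1 e=0 b=0
t12.Δ2 a=0 d=0 c=0 f=0 clk=1 e=1 b=0
t12.Δ3 a=1 d=1 c=0 f=0 clk=1 e=1 b=0
t12.Δ4 a=1 d=1 c=0 f=1 clk=1 e=1 b=0

4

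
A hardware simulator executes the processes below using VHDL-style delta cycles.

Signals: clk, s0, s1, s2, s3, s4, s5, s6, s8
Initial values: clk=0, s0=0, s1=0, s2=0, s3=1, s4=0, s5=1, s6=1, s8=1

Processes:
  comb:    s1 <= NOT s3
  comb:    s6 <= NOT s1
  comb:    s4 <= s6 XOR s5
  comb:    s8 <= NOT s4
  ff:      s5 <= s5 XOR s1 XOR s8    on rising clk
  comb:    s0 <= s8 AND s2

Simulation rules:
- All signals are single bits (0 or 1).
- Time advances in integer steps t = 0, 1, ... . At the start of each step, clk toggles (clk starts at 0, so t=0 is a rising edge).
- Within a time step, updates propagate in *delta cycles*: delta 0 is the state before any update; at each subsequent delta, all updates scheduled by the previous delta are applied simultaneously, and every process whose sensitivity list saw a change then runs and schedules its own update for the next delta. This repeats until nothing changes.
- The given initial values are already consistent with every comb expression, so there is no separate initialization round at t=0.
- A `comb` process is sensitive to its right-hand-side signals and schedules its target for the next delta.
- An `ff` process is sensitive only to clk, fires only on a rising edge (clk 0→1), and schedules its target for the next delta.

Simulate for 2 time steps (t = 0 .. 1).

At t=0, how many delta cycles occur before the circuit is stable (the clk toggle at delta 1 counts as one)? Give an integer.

4

t0.Δ0 s1=0 s4=0 s6=1 s5=1 s0=0 s3=1 s8=1 clk=0 s2=0
t0.Δ1 s1=0 s4=0 s6=1 s5=1 s0=0 s3=1 s8=1 clk=1 s2=0
t0.Δ2 s1=0 s4=0 s6=1 s5=0 s0=0 s3=1 s8=1 clk=1 s2=0
t0.Δ3 s1=0 s4=1 s6=1 s5=0 s0=0 s3=1 s8=1 clk=1 s2=0
t0.Δ4 s1=0 s4=1 s6=1 s5=0 s0=0 s3=1 s8=0 clk=1 s2=0
t1.Δ0 s1=0 s4=1 s6=1 s5=0 s0=0 s3=1 s8=0 clk=1 s2=0
t1.Δ1 s1=0 s4=1 s6=1 s5=0 s0=0 s3=1 s8=0 clk=0 s2=0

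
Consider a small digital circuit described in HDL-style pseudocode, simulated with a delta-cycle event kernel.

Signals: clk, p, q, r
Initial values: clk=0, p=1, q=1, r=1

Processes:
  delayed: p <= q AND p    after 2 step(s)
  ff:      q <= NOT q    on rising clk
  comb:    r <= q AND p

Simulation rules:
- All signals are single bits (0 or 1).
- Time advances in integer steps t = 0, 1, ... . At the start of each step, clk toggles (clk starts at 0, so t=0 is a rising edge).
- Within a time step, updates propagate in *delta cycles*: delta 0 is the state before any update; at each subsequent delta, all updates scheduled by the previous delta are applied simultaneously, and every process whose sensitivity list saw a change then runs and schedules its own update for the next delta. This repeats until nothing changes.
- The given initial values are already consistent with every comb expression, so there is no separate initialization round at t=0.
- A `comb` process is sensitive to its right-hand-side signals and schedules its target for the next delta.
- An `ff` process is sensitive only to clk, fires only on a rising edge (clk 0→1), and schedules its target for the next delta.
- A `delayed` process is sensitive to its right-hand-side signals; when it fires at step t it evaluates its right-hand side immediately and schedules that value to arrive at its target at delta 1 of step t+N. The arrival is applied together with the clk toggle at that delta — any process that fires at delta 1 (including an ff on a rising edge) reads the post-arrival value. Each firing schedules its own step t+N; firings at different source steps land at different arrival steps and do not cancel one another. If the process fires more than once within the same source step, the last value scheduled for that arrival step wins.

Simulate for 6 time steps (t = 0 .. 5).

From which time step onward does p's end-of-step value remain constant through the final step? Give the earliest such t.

t=0 Δ0: clk=0 p=1 r=1 q=1
  Δ1: clk:0→1
  Δ2: q:1→0
  Δ3: r:1→0
  (3Δ to stable)
t=1 Δ0: clk=1 p=1 r=0 q=0
  Δ1: clk:1→0
  (1Δ to stable)
t=2 Δ0: clk=0 p=1 r=0 q=0
  Δ1: clk:0→1, p:1→0
  Δ2: q:0→1
  (2Δ to stable)
t=3 Δ0: clk=1 p=0 r=0 q=1
  Δ1: clk:1→0
  (1Δ to stable)
t=4 Δ0: clk=0 p=0 r=0 q=1
  Δ1: clk:0→1
  Δ2: q:1→0
  (2Δ to stable)
t=5 Δ0: clk=1 p=0 r=0 q=0
  Δ1: clk:1→0
  (1Δ to stable)

2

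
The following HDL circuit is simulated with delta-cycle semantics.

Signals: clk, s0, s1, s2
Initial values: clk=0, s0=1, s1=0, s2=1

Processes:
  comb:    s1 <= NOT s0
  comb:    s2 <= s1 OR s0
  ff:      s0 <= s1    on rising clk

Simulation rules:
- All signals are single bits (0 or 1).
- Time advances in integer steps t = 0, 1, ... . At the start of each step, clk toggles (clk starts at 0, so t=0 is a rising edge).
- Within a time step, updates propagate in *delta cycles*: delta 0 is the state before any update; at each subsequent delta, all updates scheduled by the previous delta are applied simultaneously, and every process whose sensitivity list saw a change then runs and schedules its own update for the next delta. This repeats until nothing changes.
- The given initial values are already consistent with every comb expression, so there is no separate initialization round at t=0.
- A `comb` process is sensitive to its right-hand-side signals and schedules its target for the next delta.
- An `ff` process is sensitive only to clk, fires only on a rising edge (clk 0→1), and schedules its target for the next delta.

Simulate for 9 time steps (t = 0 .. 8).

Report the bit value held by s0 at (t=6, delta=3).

t=0 Δ0: s0=1 s1=0 s2=1 clk=0
  Δ1: clk:0→1
  Δ2: s0:1→0
  Δ3: s1:0→1, s2:1→0
  Δ4: s2:0→1
  (4Δ to stable)
t=1 Δ0: s0=0 s1=1 s2=1 clk=1
  Δ1: clk:1→0
  (1Δ to stable)
t=2 Δ0: s0=0 s1=1 s2=1 clk=0
  Δ1: clk:0→1
  Δ2: s0:0→1
  Δ3: s1:1→0
  (3Δ to stable)
t=3 Δ0: s0=1 s1=0 s2=1 clk=1
  Δ1: clk:1→0
  (1Δ to stable)
t=4 Δ0: s0=1 s1=0 s2=1 clk=0
  Δ1: clk:0→1
  Δ2: s0:1→0
  Δ3: s1:0→1, s2:1→0
  Δ4: s2:0→1
  (4Δ to stable)
t=5 Δ0: s0=0 s1=1 s2=1 clk=1
  Δ1: clk:1→0
  (1Δ to stable)
t=6 Δ0: s0=0 s1=1 s2=1 clk=0
  Δ1: clk:0→1
  Δ2: s0:0→1
  Δ3: s1:1→0
  (3Δ to stable)
t=7 Δ0: s0=1 s1=0 s2=1 clk=1
  Δ1: clk:1→0
  (1Δ to stable)
t=8 Δ0: s0=1 s1=0 s2=1 clk=0
  Δ1: clk:0→1
  Δ2: s0:1→0
  Δ3: s1:0→1, s2:1→0
  Δ4: s2:0→1
  (4Δ to stable)

1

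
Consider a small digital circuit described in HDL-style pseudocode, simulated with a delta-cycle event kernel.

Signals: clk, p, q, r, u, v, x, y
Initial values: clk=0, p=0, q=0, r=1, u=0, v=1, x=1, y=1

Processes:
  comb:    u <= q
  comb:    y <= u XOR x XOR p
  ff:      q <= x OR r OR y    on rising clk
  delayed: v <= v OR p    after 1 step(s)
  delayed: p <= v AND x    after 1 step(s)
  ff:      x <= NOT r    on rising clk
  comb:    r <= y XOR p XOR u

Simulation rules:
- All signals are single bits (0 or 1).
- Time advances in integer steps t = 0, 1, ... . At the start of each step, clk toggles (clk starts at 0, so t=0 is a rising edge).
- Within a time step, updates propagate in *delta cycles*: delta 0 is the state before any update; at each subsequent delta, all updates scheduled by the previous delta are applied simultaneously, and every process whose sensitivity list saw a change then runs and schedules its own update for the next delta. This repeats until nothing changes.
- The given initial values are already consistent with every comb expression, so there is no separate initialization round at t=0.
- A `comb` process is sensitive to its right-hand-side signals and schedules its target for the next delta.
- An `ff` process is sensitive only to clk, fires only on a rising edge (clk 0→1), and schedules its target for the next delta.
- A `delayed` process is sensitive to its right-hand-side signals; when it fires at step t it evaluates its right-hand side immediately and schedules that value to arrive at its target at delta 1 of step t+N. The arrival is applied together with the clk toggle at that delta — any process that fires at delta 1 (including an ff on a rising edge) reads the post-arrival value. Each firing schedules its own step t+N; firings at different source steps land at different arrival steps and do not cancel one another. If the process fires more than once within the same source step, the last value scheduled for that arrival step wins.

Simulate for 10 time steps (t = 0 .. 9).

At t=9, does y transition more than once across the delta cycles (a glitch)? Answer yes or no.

[bits: p,u,r,y,q,v,clk,x]
t=0: Δ0=00110101 Δ1=00110111 Δ2=00111110 Δ3=01101110 Δ4=01111110 Δ5=01011110 | 5Δ
t=1: Δ0=01011110 Δ1=01011100 | 1Δ
t=2: Δ0=01011100 Δ1=01011110 Δ2=01011111 Δ3=01001111 Δ4=01101111 | 4Δ
t=3: Δ0=01101111 Δ1=11101101 Δ2=11011101 Δ3=11111101 | 3Δ
t=4: Δ0=11111101 Δ1=11111111 Δ2=11111110 Δ3=11101110 Δ4=11001110 | 4Δ
t=5: Δ0=11001110 Δ1=01001100 Δ2=01111100 Δ3=01011100 | 3Δ
t=6: Δ0=01011100 Δ1=01011110 Δ2=01011111 Δ3=01001111 Δ4=01101111 | 4Δ
t=7: Δ0=01101111 Δ1=11101101 Δ2=11011101 Δ3=11111101 | 3Δ
t=8: Δ0=11111101 Δ1=11111111 Δ2=11111110 Δ3=11101110 Δ4=11001110 | 4Δ
t=9: Δ0=11001110 Δ1=01001100 Δ2=01111100 Δ3=01011100 | 3Δ

no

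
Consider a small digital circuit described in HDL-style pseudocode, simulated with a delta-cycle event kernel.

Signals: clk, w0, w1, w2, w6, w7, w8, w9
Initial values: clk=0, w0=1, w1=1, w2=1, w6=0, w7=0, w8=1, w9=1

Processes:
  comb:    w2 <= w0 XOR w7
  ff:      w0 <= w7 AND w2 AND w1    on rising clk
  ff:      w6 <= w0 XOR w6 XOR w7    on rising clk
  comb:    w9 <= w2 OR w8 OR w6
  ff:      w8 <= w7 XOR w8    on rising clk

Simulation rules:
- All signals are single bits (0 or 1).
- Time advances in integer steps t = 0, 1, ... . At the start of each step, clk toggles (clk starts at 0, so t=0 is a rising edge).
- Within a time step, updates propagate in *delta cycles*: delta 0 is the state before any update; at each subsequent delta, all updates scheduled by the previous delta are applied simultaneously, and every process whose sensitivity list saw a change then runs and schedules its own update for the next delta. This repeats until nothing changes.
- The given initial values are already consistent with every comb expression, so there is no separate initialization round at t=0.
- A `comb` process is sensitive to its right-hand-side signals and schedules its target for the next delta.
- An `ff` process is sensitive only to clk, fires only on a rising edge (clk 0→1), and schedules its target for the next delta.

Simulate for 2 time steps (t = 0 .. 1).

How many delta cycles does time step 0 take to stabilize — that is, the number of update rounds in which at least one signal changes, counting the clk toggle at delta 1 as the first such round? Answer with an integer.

3

[bits: w9,w1,w2,w0,w8,w7,clk,w6]
t=0: Δ0=11111000 Δ1=11111010 Δ2=11101011 Δ3=11001011 | 3Δ
t=1: Δ0=11001011 Δ1=11001001 | 1Δ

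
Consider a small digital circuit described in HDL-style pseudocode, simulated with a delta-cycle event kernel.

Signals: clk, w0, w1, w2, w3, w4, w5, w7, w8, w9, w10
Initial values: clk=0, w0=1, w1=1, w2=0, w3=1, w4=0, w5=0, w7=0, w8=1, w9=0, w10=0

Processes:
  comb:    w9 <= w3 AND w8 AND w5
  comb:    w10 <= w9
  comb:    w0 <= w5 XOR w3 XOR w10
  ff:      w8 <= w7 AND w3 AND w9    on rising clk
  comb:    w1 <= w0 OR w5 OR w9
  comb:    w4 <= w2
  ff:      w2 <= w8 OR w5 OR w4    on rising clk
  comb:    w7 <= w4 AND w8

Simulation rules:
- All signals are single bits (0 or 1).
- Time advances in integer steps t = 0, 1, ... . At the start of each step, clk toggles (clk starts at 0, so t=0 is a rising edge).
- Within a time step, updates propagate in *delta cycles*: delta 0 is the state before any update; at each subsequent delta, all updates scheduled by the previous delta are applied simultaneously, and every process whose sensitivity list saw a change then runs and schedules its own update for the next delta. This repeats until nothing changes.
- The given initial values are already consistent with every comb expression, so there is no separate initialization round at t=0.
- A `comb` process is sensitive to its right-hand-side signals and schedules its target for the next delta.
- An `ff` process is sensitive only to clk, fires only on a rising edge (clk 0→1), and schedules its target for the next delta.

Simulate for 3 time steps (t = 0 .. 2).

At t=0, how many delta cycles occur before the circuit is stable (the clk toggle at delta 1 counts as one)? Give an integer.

3

t0.Δ0 w0=1 w3=1 clk=0 w8=1 w7=0 w5=0 w2=0 w10=0 w9=0 w4=0 w1=1
t0.Δ1 w0=1 w3=1 clk=1 w8=1 w7=0 w5=0 w2=0 w10=0 w9=0 w4=0 w1=1
t0.Δ2 w0=1 w3=1 clk=1 w8=0 w7=0 w5=0 w2=1 w10=0 w9=0 w4=0 w1=1
t0.Δ3 w0=1 w3=1 clk=1 w8=0 w7=0 w5=0 w2=1 w10=0 w9=0 w4=1 w1=1
t1.Δ0 w0=1 w3=1 clk=1 w8=0 w7=0 w5=0 w2=1 w10=0 w9=0 w4=1 w1=1
t1.Δ1 w0=1 w3=1 clk=0 w8=0 w7=0 w5=0 w2=1 w10=0 w9=0 w4=1 w1=1
t2.Δ0 w0=1 w3=1 clk=0 w8=0 w7=0 w5=0 w2=1 w10=0 w9=0 w4=1 w1=1
t2.Δ1 w0=1 w3=1 clk=1 w8=0 w7=0 w5=0 w2=1 w10=0 w9=0 w4=1 w1=1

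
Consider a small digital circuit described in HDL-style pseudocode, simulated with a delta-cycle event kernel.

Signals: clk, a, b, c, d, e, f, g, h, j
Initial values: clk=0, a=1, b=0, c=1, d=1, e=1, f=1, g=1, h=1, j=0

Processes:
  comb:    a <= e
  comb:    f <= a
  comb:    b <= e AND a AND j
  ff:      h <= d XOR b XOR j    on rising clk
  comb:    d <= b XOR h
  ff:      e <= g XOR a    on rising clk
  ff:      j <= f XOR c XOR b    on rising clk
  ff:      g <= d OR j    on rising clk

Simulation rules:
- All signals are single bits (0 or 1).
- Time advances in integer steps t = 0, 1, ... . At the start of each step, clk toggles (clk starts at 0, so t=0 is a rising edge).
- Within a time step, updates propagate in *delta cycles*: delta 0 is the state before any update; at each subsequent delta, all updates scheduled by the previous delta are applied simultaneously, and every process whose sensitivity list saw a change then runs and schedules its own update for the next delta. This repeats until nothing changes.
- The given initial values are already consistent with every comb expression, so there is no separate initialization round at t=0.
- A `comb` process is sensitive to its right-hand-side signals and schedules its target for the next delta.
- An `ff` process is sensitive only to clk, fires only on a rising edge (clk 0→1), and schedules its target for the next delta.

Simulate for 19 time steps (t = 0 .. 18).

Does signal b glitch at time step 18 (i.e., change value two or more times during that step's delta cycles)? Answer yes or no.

no

[bits: h,e,c,j,f,d,g,a,clk,b]
t=0: Δ0=1110111100 Δ1=1110111110 Δ2=1010111110 Δ3=1010111010 Δ4=1010011010 | 4Δ
t=1: Δ0=1010011010 Δ1=1010011000 | 1Δ
t=2: Δ0=1010011000 Δ1=1010011010 Δ2=1111011010 Δ3=1111011110 Δ4=1111111111 Δ5=1111101111 | 5Δ
t=3: Δ0=1111101111 Δ1=1111101101 | 1Δ
t=4: Δ0=1111101101 Δ1=1111101111 Δ2=0011101111 Δ3=0011111010 Δ4=0011001010 | 4Δ
t=5: Δ0=0011001010 Δ1=0011001000 | 1Δ
t=6: Δ0=0011001000 Δ1=0011001010 Δ2=1111001010 Δ3=1111011110 Δ4=1111111111 Δ5=1111101111 | 5Δ
t=7: Δ0=1111101111 Δ1=1111101101 | 1Δ
t=8: Δ0=1111101101 Δ1=1111101111 Δ2=0011101111 Δ3=0011111010 Δ4=0011001010 | 4Δ
t=9: Δ0=0011001010 Δ1=0011001000 | 1Δ
t=10: Δ0=0011001000 Δ1=0011001010 Δ2=1111001010 Δ3=1111011110 Δ4=1111111111 Δ5=1111101111 | 5Δ
t=11: Δ0=1111101111 Δ1=1111101101 | 1Δ
t=12: Δ0=1111101101 Δ1=1111101111 Δ2=0011101111 Δ3=0011111010 Δ4=0011001010 | 4Δ
t=13: Δ0=0011001010 Δ1=0011001000 | 1Δ
t=14: Δ0=0011001000 Δ1=0011001010 Δ2=1111001010 Δ3=1111011110 Δ4=1111111111 Δ5=1111101111 | 5Δ
t=15: Δ0=1111101111 Δ1=1111101101 | 1Δ
t=16: Δ0=1111101101 Δ1=1111101111 Δ2=0011101111 Δ3=0011111010 Δ4=0011001010 | 4Δ
t=17: Δ0=0011001010 Δ1=0011001000 | 1Δ
t=18: Δ0=0011001000 Δ1=0011001010 Δ2=1111001010 Δ3=1111011110 Δ4=1111111111 Δ5=1111101111 | 5Δ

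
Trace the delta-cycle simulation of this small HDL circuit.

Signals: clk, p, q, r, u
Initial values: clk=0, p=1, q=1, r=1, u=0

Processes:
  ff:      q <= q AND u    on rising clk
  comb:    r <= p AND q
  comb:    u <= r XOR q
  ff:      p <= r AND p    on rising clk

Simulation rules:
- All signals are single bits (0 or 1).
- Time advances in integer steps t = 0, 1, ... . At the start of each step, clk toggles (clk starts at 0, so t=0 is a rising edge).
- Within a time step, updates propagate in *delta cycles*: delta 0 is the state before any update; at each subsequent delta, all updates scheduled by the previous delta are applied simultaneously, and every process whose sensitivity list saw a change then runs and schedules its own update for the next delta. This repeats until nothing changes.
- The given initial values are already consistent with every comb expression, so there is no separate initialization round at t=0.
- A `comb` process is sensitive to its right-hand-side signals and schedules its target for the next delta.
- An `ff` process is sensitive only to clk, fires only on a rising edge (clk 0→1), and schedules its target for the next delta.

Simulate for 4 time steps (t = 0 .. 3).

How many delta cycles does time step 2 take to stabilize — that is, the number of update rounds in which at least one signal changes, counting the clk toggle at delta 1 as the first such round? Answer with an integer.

[bits: r,q,u,p,clk]
t=0: Δ0=11010 Δ1=11011 Δ2=10011 Δ3=00111 Δ4=00011 | 4Δ
t=1: Δ0=00011 Δ1=00010 | 1Δ
t=2: Δ0=00010 Δ1=00011 Δ2=00001 | 2Δ
t=3: Δ0=00001 Δ1=00000 | 1Δ

2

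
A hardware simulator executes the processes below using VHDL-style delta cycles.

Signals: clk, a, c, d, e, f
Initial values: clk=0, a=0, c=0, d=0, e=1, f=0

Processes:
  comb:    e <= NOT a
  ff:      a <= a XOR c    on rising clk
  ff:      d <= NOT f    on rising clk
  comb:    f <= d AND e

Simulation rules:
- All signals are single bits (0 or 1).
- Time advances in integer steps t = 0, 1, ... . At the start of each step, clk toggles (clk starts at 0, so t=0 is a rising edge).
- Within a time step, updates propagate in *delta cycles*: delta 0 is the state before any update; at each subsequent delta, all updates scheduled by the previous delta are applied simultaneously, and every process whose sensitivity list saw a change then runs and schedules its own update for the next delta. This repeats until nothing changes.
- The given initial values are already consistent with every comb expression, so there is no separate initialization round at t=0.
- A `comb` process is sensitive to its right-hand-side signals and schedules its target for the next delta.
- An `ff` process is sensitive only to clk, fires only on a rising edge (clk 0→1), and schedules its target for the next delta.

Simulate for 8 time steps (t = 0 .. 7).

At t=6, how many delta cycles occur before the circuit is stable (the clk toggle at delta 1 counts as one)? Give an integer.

3

t=0 Δ0: a=0 d=0 f=0 c=0 clk=0 e=1
  Δ1: clk:0→1
  Δ2: d:0→1
  Δ3: f:0→1
  (3Δ to stable)
t=1 Δ0: a=0 d=1 f=1 c=0 clk=1 e=1
  Δ1: clk:1→0
  (1Δ to stable)
t=2 Δ0: a=0 d=1 f=1 c=0 clk=0 e=1
  Δ1: clk:0→1
  Δ2: d:1→0
  Δ3: f:1→0
  (3Δ to stable)
t=3 Δ0: a=0 d=0 f=0 c=0 clk=1 e=1
  Δ1: clk:1→0
  (1Δ to stable)
t=4 Δ0: a=0 d=0 f=0 c=0 clk=0 e=1
  Δ1: clk:0→1
  Δ2: d:0→1
  Δ3: f:0→1
  (3Δ to stable)
t=5 Δ0: a=0 d=1 f=1 c=0 clk=1 e=1
  Δ1: clk:1→0
  (1Δ to stable)
t=6 Δ0: a=0 d=1 f=1 c=0 clk=0 e=1
  Δ1: clk:0→1
  Δ2: d:1→0
  Δ3: f:1→0
  (3Δ to stable)
t=7 Δ0: a=0 d=0 f=0 c=0 clk=1 e=1
  Δ1: clk:1→0
  (1Δ to stable)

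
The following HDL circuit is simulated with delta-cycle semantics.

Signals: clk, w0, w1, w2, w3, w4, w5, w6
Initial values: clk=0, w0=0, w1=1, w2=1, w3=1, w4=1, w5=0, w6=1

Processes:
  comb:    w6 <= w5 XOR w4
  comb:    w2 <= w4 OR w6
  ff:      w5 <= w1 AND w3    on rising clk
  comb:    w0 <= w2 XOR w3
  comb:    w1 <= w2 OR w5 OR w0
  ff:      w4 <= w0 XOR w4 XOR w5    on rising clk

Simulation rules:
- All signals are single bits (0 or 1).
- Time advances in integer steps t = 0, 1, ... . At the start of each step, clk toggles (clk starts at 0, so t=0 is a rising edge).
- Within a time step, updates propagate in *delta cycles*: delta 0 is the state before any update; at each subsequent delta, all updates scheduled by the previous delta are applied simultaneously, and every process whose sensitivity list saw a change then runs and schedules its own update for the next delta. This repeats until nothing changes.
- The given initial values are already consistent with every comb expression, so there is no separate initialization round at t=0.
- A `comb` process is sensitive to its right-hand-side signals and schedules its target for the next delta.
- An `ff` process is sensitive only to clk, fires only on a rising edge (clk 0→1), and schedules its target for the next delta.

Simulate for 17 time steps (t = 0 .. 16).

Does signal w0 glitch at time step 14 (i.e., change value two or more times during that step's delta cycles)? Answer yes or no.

t0.Δ0 w4=1 w2=1 w6=1 w5=0 w3=1 w0=0 clk=0 w1=1
t0.Δ1 w4=1 w2=1 w6=1 w5=0 w3=1 w0=0 clk=1 w1=1
t0.Δ2 w4=1 w2=1 w6=1 w5=1 w3=1 w0=0 clk=1 w1=1
t0.Δ3 w4=1 w2=1 w6=0 w5=1 w3=1 w0=0 clk=1 w1=1
t1.Δ0 w4=1 w2=1 w6=0 w5=1 w3=1 w0=0 clk=1 w1=1
t1.Δ1 w4=1 w2=1 w6=0 w5=1 w3=1 w0=0 clk=0 w1=1
t2.Δ0 w4=1 w2=1 w6=0 w5=1 w3=1 w0=0 clk=0 w1=1
t2.Δ1 w4=1 w2=1 w6=0 w5=1 w3=1 w0=0 clk=1 w1=1
t2.Δ2 w4=0 w2=1 w6=0 w5=1 w3=1 w0=0 clk=1 w1=1
t2.Δ3 w4=0 w2=0 w6=1 w5=1 w3=1 w0=0 clk=1 w1=1
t2.Δ4 w4=0 w2=1 w6=1 w5=1 w3=1 w0=1 clk=1 w1=1
t2.Δ5 w4=0 w2=1 w6=1 w5=1 w3=1 w0=0 clk=1 w1=1
t3.Δ0 w4=0 w2=1 w6=1 w5=1 w3=1 w0=0 clk=1 w1=1
t3.Δ1 w4=0 w2=1 w6=1 w5=1 w3=1 w0=0 clk=0 w1=1
t4.Δ0 w4=0 w2=1 w6=1 w5=1 w3=1 w0=0 clk=0 w1=1
t4.Δ1 w4=0 w2=1 w6=1 w5=1 w3=1 w0=0 clk=1 w1=1
t4.Δ2 w4=1 w2=1 w6=1 w5=1 w3=1 w0=0 clk=1 w1=1
t4.Δ3 w4=1 w2=1 w6=0 w5=1 w3=1 w0=0 clk=1 w1=1
t5.Δ0 w4=1 w2=1 w6=0 w5=1 w3=1 w0=0 clk=1 w1=1
t5.Δ1 w4=1 w2=1 w6=0 w5=1 w3=1 w0=0 clk=0 w1=1
t6.Δ0 w4=1 w2=1 w6=0 w5=1 w3=1 w0=0 clk=0 w1=1
t6.Δ1 w4=1 w2=1 w6=0 w5=1 w3=1 w0=0 clk=1 w1=1
t6.Δ2 w4=0 w2=1 w6=0 w5=1 w3=1 w0=0 clk=1 w1=1
t6.Δ3 w4=0 w2=0 w6=1 w5=1 w3=1 w0=0 clk=1 w1=1
t6.Δ4 w4=0 w2=1 w6=1 w5=1 w3=1 w0=1 clk=1 w1=1
t6.Δ5 w4=0 w2=1 w6=1 w5=1 w3=1 w0=0 clk=1 w1=1
t7.Δ0 w4=0 w2=1 w6=1 w5=1 w3=1 w0=0 clk=1 w1=1
t7.Δ1 w4=0 w2=1 w6=1 w5=1 w3=1 w0=0 clk=0 w1=1
t8.Δ0 w4=0 w2=1 w6=1 w5=1 w3=1 w0=0 clk=0 w1=1
t8.Δ1 w4=0 w2=1 w6=1 w5=1 w3=1 w0=0 clk=1 w1=1
t8.Δ2 w4=1 w2=1 w6=1 w5=1 w3=1 w0=0 clk=1 w1=1
t8.Δ3 w4=1 w2=1 w6=0 w5=1 w3=1 w0=0 clk=1 w1=1
t9.Δ0 w4=1 w2=1 w6=0 w5=1 w3=1 w0=0 clk=1 w1=1
t9.Δ1 w4=1 w2=1 w6=0 w5=1 w3=1 w0=0 clk=0 w1=1
t10.Δ0 w4=1 w2=1 w6=0 w5=1 w3=1 w0=0 clk=0 w1=1
t10.Δ1 w4=1 w2=1 w6=0 w5=1 w3=1 w0=0 clk=1 w1=1
t10.Δ2 w4=0 w2=1 w6=0 w5=1 w3=1 w0=0 clk=1 w1=1
t10.Δ3 w4=0 w2=0 w6=1 w5=1 w3=1 w0=0 clk=1 w1=1
t10.Δ4 w4=0 w2=1 w6=1 w5=1 w3=1 w0=1 clk=1 w1=1
t10.Δ5 w4=0 w2=1 w6=1 w5=1 w3=1 w0=0 clk=1 w1=1
t11.Δ0 w4=0 w2=1 w6=1 w5=1 w3=1 w0=0 clk=1 w1=1
t11.Δ1 w4=0 w2=1 w6=1 w5=1 w3=1 w0=0 clk=0 w1=1
t12.Δ0 w4=0 w2=1 w6=1 w5=1 w3=1 w0=0 clk=0 w1=1
t12.Δ1 w4=0 w2=1 w6=1 w5=1 w3=1 w0=0 clk=1 w1=1
t12.Δ2 w4=1 w2=1 w6=1 w5=1 w3=1 w0=0 clk=1 w1=1
t12.Δ3 w4=1 w2=1 w6=0 w5=1 w3=1 w0=0 clk=1 w1=1
t13.Δ0 w4=1 w2=1 w6=0 w5=1 w3=1 w0=0 clk=1 w1=1
t13.Δ1 w4=1 w2=1 w6=0 w5=1 w3=1 w0=0 clk=0 w1=1
t14.Δ0 w4=1 w2=1 w6=0 w5=1 w3=1 w0=0 clk=0 w1=1
t14.Δ1 w4=1 w2=1 w6=0 w5=1 w3=1 w0=0 clk=1 w1=1
t14.Δ2 w4=0 w2=1 w6=0 w5=1 w3=1 w0=0 clk=1 w1=1
t14.Δ3 w4=0 w2=0 w6=1 w5=1 w3=1 w0=0 clk=1 w1=1
t14.Δ4 w4=0 w2=1 w6=1 w5=1 w3=1 w0=1 clk=1 w1=1
t14.Δ5 w4=0 w2=1 w6=1 w5=1 w3=1 w0=0 clk=1 w1=1
t15.Δ0 w4=0 w2=1 w6=1 w5=1 w3=1 w0=0 clk=1 w1=1
t15.Δ1 w4=0 w2=1 w6=1 w5=1 w3=1 w0=0 clk=0 w1=1
t16.Δ0 w4=0 w2=1 w6=1 w5=1 w3=1 w0=0 clk=0 w1=1
t16.Δ1 w4=0 w2=1 w6=1 w5=1 w3=1 w0=0 clk=1 w1=1
t16.Δ2 w4=1 w2=1 w6=1 w5=1 w3=1 w0=0 clk=1 w1=1
t16.Δ3 w4=1 w2=1 w6=0 w5=1 w3=1 w0=0 clk=1 w1=1

yes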